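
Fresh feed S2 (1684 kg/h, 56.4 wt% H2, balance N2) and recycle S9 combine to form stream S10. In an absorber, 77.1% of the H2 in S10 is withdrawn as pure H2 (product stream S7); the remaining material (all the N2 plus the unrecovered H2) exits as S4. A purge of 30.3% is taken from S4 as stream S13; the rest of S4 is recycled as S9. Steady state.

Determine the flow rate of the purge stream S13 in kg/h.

N2 enters only via S2 and leaves only via the purge: 1684×0.436 = 0.303×(N2 in S4), and the absorber passes all N2, so N2 in S10 = N2 in S4 = 2423.2 kg/h.
H2 in S10: m_A = 1684×0.564 + (1−0.303)·(1−0.771)·m_A, so m_A = 949.78/0.8404 = 1130.2 kg/h.
S4 = (1−0.771)×1130.2 + 2423.2 = 2682 kg/h.
Purge S13 = 0.303×2682 = 812.64 kg/h.

812.6 kg/h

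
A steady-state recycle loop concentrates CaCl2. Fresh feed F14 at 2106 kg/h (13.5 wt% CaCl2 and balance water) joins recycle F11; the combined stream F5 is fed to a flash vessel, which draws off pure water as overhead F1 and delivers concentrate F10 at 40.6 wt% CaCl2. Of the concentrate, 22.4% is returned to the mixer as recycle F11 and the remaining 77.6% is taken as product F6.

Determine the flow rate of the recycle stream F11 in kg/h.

Overall CaCl2 balance (none leaves overhead): CaCl2 in fresh feed = CaCl2 in product, i.e. 2106×0.135 = (1−0.224)·F10·0.406.
F10 = 284.31/(0.406×0.776) = 902.41 kg/h.
Recycle F11 = 0.224×902.41 = 202.14 kg/h.

202.1 kg/h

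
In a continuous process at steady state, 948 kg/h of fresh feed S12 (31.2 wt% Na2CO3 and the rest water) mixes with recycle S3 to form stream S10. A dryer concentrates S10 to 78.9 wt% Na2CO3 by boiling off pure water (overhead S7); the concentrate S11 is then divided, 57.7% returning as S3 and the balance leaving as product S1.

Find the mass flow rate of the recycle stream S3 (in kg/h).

Overall Na2CO3 balance (none leaves overhead): Na2CO3 in fresh feed = Na2CO3 in product, i.e. 948×0.312 = (1−0.577)·S11·0.789.
S11 = 295.78/(0.789×0.423) = 886.23 kg/h.
Recycle S3 = 0.577×886.23 = 511.35 kg/h.

511.4 kg/h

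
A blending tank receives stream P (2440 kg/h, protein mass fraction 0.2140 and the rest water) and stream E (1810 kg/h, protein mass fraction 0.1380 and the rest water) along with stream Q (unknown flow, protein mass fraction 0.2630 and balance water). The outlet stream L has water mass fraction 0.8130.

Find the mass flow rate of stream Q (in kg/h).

Let Q be the unknown flow. Total out = 4250 + Q.
water balance: 3478.1 + 0.737·Q = 0.813·(4250 + Q)
(0.737 − 0.813)·Q = 0.813×4250 − 3478.1 = -22.81
Q = -22.81 / -0.076 = 300.13 kg/h

300.1 kg/h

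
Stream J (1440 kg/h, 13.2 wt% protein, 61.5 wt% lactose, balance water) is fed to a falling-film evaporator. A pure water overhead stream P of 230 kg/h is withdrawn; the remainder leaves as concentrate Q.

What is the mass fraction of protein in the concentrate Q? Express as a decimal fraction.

protein is not removed: 1440×0.132 = 190.08 kg/h of protein enters Q.
Concentrate = 1440 − 230 = 1210 kg/h.
Mass fraction = 190.08/1210 = 0.157.

0.157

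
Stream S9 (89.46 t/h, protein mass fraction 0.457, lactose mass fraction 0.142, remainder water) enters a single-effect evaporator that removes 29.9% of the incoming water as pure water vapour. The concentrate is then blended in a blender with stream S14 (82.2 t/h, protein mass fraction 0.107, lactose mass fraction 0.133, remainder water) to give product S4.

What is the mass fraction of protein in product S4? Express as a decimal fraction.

Vapour removed = 0.299×0.401×89.46 = 10.726 t/h; concentrate = 78.734 t/h.
protein reaching the mixer = 40.883 (from concentrate) + 82.2×0.107 = 49.679 t/h.
Product flow = 78.734 + 82.2 = 160.93 t/h; protein fraction = 0.309.

0.309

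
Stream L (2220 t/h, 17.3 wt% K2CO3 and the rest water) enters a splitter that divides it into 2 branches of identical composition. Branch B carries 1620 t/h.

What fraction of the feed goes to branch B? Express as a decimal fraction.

0.730

Fraction to B = 1620/2220 = 0.7297.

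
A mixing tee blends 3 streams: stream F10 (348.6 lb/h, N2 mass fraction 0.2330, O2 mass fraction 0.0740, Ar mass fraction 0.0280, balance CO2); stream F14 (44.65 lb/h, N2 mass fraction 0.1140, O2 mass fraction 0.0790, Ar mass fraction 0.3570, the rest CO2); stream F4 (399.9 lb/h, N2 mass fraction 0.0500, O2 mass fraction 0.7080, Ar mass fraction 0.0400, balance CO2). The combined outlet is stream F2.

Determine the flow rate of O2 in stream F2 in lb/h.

312.5 lb/h

O2 out = O2 in = 348.6×0.074 + 44.65×0.079 + 399.9×0.708 = 312.45 lb/h.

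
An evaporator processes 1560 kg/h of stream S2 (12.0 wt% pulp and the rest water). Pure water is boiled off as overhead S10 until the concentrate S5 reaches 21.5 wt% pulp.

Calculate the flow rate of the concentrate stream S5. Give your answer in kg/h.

pulp is conserved: 1560×0.120 = 187.2 kg/h all reports to the concentrate.
Concentrate = 187.2/(target fraction) = 870.7 kg/h.

870.7 kg/h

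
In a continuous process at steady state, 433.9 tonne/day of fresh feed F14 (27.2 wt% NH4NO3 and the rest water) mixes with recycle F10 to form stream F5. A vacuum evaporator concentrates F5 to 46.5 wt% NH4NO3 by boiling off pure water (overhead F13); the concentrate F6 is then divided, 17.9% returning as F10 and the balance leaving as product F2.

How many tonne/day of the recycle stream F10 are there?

Overall NH4NO3 balance (none leaves overhead): NH4NO3 in fresh feed = NH4NO3 in product, i.e. 433.9×0.272 = (1−0.179)·F6·0.465.
F6 = 118.02/(0.465×0.821) = 309.15 tonne/day.
Recycle F10 = 0.179×309.15 = 55.337 tonne/day.

55.34 tonne/day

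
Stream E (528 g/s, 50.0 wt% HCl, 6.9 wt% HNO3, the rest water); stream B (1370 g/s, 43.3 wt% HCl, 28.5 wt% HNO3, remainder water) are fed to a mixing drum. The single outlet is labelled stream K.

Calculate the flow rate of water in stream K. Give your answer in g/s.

613.9 g/s

water out = water in = 528×0.431 + 1370×0.282 = 613.91 g/s.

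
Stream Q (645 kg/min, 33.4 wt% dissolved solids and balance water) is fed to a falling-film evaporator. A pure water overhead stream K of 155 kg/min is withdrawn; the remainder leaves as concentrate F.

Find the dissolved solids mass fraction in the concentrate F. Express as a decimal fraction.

dissolved solids is not removed: 645×0.334 = 215.43 kg/min of dissolved solids enters F.
Concentrate = 645 − 155 = 490 kg/min.
Mass fraction = 215.43/490 = 0.440.

0.440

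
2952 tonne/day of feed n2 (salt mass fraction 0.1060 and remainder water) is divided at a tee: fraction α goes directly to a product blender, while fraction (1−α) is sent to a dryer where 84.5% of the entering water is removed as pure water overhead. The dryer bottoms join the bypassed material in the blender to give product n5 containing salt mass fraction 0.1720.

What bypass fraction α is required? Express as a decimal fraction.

All 2952×0.106 = 312.91 tonne/day of salt reaches n5, so n5 = 312.91/0.172 = 1819.3 tonne/day and vapour = 1132.7 tonne/day.
The evaporator receives (1−α)·2952 of feed at 0.894 water and removes 0.845 of that water:
0.845×0.894×(1−α)×2952 = 1132.7
(1−α) = 1132.7/2230 = 0.5080;  α = 0.4920.

0.492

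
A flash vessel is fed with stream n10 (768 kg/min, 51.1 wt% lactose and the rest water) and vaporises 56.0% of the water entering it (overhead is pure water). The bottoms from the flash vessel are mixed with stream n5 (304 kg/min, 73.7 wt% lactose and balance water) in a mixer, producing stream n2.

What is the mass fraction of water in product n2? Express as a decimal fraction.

0.285

Vapour removed = 0.560×0.489×768 = 210.31 kg/min; concentrate = 557.69 kg/min.
water reaching the mixer = 165.24 (from concentrate) + 304×0.263 = 245.19 kg/min.
Product flow = 557.69 + 304 = 861.69 kg/min; water fraction = 0.285.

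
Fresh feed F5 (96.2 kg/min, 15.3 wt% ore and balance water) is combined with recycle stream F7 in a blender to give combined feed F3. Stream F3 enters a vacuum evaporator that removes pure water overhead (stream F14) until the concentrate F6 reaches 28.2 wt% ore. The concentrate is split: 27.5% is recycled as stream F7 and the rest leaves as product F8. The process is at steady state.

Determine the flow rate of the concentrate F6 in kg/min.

71.99 kg/min

Overall ore balance (none leaves overhead): ore in fresh feed = ore in product, i.e. 96.2×0.153 = (1−0.275)·F6·0.282.
F6 = 14.719/(0.282×0.725) = 71.991 kg/min.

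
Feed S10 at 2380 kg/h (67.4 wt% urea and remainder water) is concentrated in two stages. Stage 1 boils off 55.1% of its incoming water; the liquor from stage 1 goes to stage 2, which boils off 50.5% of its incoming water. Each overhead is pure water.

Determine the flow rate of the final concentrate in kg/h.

water in feed = 2380×0.326 = 775.88 kg/h.
After stage 1: water left = (1−0.551)×775.88 = 348.37; stream total = 1952.5 kg/h.
After stage 2: water left = (1−0.505)×348.37 = 172.44; final concentrate = 1776.6 kg/h.

1777 kg/h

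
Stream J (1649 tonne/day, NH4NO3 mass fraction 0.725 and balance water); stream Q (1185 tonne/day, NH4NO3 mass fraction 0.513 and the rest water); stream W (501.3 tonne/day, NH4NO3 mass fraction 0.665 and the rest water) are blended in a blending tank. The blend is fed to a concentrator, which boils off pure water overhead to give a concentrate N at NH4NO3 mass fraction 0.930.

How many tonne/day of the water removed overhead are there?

1038 tonne/day

NH4NO3 entering = 1649×0.725 + 1185×0.513 + 501.3×0.665 = 2136.8 tonne/day.
All NH4NO3 reports to N, so N = 2136.8/0.930 = 2297.6 tonne/day.
Total feed = 3335.3 tonne/day; overhead = 3335.3 − 2297.6 = 1037.7 tonne/day.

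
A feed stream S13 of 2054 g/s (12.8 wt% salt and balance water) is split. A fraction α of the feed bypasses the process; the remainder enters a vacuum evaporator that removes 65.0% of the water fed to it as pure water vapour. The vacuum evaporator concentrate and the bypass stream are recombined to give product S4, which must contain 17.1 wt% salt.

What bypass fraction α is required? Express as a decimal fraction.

0.556

All 2054×0.128 = 262.91 g/s of salt reaches S4, so S4 = 262.91/0.171 = 1537.5 g/s and vapour = 516.5 g/s.
The evaporator receives (1−α)·2054 of feed at 0.872 water and removes 0.650 of that water:
0.650×0.872×(1−α)×2054 = 516.5
(1−α) = 516.5/1164.2 = 0.4437;  α = 0.5563.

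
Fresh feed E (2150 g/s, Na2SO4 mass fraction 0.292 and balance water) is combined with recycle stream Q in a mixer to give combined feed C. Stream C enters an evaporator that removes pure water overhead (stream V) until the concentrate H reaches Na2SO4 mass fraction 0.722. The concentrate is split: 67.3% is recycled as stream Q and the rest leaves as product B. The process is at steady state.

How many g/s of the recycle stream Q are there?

1790 g/s

Overall Na2SO4 balance (none leaves overhead): Na2SO4 in fresh feed = Na2SO4 in product, i.e. 2150×0.292 = (1−0.673)·H·0.722.
H = 627.8/(0.722×0.327) = 2659.1 g/s.
Recycle Q = 0.673×2659.1 = 1789.6 g/s.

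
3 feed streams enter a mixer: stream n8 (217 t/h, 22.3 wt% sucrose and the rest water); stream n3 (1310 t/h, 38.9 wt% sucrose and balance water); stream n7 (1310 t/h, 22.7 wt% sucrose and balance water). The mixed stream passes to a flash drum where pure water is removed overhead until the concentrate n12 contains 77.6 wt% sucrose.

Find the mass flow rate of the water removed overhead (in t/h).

1735 t/h

sucrose entering = 217×0.223 + 1310×0.389 + 1310×0.227 = 855.35 t/h.
All sucrose reports to n12, so n12 = 855.35/0.776 = 1102.3 t/h.
Total feed = 2837 t/h; overhead = 2837 − 1102.3 = 1734.7 t/h.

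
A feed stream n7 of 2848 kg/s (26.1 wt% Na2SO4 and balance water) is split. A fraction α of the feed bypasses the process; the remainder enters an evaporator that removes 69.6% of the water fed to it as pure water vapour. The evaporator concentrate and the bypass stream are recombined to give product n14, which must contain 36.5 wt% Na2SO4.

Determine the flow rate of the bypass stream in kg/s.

1270 kg/s

All 2848×0.261 = 743.33 kg/s of Na2SO4 reaches n14, so n14 = 743.33/0.365 = 2036.5 kg/s and vapour = 811.48 kg/s.
The evaporator receives (1−α)·2848 of feed at 0.739 water and removes 0.696 of that water:
0.696×0.739×(1−α)×2848 = 811.48
(1−α) = 811.48/1464.9 = 0.5540;  α = 0.4460.
Bypass flow = 0.4460×2848 = 1270.3 kg/s.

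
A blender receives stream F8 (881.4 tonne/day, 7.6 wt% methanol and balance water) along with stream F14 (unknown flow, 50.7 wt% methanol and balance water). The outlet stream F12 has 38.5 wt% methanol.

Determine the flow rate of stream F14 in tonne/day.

Let F14 be the unknown flow. Total out = 881.4 + F14.
methanol balance: 66.986 + 0.507·F14 = 0.385·(881.4 + F14)
(0.507 − 0.385)·F14 = 0.385×881.4 − 66.986 = 272.35
F14 = 272.35 / 0.122 = 2232.4 tonne/day

2232 tonne/day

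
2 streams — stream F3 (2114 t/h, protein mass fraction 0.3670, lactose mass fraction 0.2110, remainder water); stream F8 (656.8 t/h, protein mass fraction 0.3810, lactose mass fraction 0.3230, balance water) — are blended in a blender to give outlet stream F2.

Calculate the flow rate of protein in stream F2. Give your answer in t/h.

1026 t/h

protein out = protein in = 2114×0.367 + 656.8×0.381 = 1026.1 t/h.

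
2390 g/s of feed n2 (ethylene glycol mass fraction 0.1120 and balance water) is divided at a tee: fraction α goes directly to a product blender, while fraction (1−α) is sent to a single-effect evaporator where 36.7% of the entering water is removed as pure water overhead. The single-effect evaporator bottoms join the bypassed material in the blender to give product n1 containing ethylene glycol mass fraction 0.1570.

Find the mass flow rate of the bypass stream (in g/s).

All 2390×0.112 = 267.68 g/s of ethylene glycol reaches n1, so n1 = 267.68/0.157 = 1705 g/s and vapour = 685.03 g/s.
The evaporator receives (1−α)·2390 of feed at 0.888 water and removes 0.367 of that water:
0.367×0.888×(1−α)×2390 = 685.03
(1−α) = 685.03/778.89 = 0.8795;  α = 0.1205.
Bypass flow = 0.1205×2390 = 288 g/s.

288 g/s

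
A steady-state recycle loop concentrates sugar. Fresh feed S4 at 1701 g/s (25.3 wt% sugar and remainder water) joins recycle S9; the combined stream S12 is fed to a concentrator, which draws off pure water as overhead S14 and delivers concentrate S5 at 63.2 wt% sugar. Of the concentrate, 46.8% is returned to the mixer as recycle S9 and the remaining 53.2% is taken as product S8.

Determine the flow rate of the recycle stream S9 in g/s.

599 g/s

Overall sugar balance (none leaves overhead): sugar in fresh feed = sugar in product, i.e. 1701×0.253 = (1−0.468)·S5·0.632.
S5 = 430.35/(0.632×0.532) = 1280 g/s.
Recycle S9 = 0.468×1280 = 599.02 g/s.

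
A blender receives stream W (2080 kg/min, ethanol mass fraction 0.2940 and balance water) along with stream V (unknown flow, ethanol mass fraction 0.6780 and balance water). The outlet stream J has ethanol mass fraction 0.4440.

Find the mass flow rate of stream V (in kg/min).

1333 kg/min

Let V be the unknown flow. Total out = 2080 + V.
ethanol balance: 611.52 + 0.678·V = 0.444·(2080 + V)
(0.678 − 0.444)·V = 0.444×2080 − 611.52 = 312
V = 312 / 0.234 = 1333.3 kg/min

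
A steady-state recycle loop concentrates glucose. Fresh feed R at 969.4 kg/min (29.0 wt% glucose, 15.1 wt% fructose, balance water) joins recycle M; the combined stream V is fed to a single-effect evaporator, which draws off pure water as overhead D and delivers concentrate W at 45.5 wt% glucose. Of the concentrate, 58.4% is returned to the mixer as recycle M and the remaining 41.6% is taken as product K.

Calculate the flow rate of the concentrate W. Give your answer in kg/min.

1485 kg/min

Overall glucose balance (none leaves overhead): glucose in fresh feed = glucose in product, i.e. 969.4×0.290 = (1−0.584)·W·0.455.
W = 281.13/(0.455×0.416) = 1485.2 kg/min.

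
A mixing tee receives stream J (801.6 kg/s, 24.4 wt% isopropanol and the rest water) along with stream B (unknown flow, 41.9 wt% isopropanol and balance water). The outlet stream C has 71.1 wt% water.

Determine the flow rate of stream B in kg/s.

277.5 kg/s

Let B be the unknown flow. Total out = 801.6 + B.
water balance: 606.01 + 0.581·B = 0.711·(801.6 + B)
(0.581 − 0.711)·B = 0.711×801.6 − 606.01 = -36.072
B = -36.072 / -0.130 = 277.48 kg/s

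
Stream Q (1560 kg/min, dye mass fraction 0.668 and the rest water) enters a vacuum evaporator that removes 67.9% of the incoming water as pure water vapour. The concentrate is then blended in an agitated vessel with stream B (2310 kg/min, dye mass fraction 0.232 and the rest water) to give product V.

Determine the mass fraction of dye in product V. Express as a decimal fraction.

0.449

Vapour removed = 0.679×0.332×1560 = 351.67 kg/min; concentrate = 1208.3 kg/min.
dye reaching the mixer = 1042.1 (from concentrate) + 2310×0.232 = 1578 kg/min.
Product flow = 1208.3 + 2310 = 3518.3 kg/min; dye fraction = 0.449.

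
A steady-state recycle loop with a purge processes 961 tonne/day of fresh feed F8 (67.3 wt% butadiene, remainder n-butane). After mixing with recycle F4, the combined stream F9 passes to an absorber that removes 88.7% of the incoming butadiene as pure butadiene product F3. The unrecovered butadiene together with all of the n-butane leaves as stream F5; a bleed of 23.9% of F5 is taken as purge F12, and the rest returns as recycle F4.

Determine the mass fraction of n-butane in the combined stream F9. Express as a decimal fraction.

0.650

n-butane enters only via F8 and leaves only via the purge: 961×0.327 = 0.239×(n-butane in F5), and the absorber passes all n-butane, so n-butane in F9 = n-butane in F5 = 1314.8 tonne/day.
butadiene in F9: m_A = 961×0.673 + (1−0.239)·(1−0.887)·m_A, so m_A = 646.75/0.9140 = 707.6 tonne/day.
F9 = 707.6 + 1314.8 = 2022.4 tonne/day.
n-butane fraction in F9 = 1314.8/2022.4 = 0.650.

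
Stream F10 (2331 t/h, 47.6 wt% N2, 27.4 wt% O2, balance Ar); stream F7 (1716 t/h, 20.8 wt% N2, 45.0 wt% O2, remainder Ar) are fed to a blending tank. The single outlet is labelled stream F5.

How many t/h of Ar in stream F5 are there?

1170 t/h

Ar out = Ar in = 2331×0.250 + 1716×0.342 = 1169.6 t/h.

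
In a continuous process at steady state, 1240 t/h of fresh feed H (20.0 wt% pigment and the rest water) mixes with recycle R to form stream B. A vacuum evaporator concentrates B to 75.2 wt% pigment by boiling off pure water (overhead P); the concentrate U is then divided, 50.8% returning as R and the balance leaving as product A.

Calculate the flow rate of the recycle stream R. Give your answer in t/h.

340.5 t/h

Overall pigment balance (none leaves overhead): pigment in fresh feed = pigment in product, i.e. 1240×0.200 = (1−0.508)·U·0.752.
U = 248/(0.752×0.492) = 670.3 t/h.
Recycle R = 0.508×670.3 = 340.51 t/h.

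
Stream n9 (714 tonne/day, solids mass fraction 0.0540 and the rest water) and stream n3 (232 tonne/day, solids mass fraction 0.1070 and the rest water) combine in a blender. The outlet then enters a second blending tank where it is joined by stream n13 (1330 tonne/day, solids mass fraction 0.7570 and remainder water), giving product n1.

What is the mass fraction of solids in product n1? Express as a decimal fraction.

Overall, product flow = 2276 tonne/day.
solids in = 714×0.054 + 232×0.107 + 1330×0.757 = 1070.2 tonne/day.
solids fraction in n1 = 0.4702.

0.4702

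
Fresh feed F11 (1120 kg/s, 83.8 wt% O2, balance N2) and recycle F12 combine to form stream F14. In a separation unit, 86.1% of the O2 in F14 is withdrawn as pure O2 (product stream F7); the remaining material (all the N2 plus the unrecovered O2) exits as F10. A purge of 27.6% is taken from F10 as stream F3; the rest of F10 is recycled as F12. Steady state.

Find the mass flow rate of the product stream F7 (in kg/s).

O2 in F14: m_A = 1120×0.838 + (1−0.276)·(1−0.861)·m_A, so m_A = 938.56/0.8994 = 1043.6 kg/s.
Product F7 = 0.861×1043.6 = 898.52 kg/s.

898.5 kg/s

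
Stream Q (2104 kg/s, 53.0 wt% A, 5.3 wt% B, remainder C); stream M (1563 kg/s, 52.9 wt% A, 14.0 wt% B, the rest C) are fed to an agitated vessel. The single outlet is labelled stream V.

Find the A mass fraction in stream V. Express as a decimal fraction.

Total flow out = 2104 + 1563 = 3667 kg/s.
A in = 2104×0.530 + 1563×0.529 = 1941.9 kg/s.
A mass fraction in V = 1941.9/3667 = 0.530.

0.530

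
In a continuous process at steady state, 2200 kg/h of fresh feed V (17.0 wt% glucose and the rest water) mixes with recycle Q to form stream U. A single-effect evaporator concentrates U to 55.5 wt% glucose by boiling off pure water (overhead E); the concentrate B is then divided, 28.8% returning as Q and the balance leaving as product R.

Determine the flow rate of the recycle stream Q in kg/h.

272.6 kg/h

Overall glucose balance (none leaves overhead): glucose in fresh feed = glucose in product, i.e. 2200×0.170 = (1−0.288)·B·0.555.
B = 374/(0.555×0.712) = 946.45 kg/h.
Recycle Q = 0.288×946.45 = 272.58 kg/h.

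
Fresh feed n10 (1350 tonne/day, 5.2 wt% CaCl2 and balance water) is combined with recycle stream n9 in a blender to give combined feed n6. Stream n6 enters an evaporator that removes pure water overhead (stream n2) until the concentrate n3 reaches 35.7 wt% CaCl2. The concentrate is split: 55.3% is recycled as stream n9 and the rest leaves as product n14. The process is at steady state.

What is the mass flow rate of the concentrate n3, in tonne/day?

Overall CaCl2 balance (none leaves overhead): CaCl2 in fresh feed = CaCl2 in product, i.e. 1350×0.052 = (1−0.553)·n3·0.357.
n3 = 70.2/(0.357×0.447) = 439.91 tonne/day.

439.9 tonne/day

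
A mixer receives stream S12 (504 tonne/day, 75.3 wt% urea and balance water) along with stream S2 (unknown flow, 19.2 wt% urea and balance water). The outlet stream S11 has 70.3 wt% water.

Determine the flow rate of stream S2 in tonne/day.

Let S2 be the unknown flow. Total out = 504 + S2.
water balance: 124.49 + 0.808·S2 = 0.703·(504 + S2)
(0.808 − 0.703)·S2 = 0.703×504 − 124.49 = 229.82
S2 = 229.82 / 0.105 = 2188.8 tonne/day

2189 tonne/day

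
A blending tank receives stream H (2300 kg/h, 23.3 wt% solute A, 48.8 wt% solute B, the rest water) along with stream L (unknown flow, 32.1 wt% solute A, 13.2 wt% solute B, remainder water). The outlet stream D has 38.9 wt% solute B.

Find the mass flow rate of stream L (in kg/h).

886 kg/h

Let L be the unknown flow. Total out = 2300 + L.
solute B balance: 1122.4 + 0.132·L = 0.389·(2300 + L)
(0.132 − 0.389)·L = 0.389×2300 − 1122.4 = -227.7
L = -227.7 / -0.257 = 885.99 kg/h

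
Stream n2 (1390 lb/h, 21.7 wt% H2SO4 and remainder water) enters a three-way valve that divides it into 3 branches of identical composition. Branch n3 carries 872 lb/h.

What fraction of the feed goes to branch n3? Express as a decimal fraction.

0.627

Fraction to n3 = 872/1390 = 0.6273.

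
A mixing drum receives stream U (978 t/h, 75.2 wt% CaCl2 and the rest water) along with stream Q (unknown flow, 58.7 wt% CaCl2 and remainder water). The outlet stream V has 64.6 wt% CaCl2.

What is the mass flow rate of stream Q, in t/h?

1757 t/h

Let Q be the unknown flow. Total out = 978 + Q.
CaCl2 balance: 735.46 + 0.587·Q = 0.646·(978 + Q)
(0.587 − 0.646)·Q = 0.646×978 − 735.46 = -103.67
Q = -103.67 / -0.059 = 1757.1 t/h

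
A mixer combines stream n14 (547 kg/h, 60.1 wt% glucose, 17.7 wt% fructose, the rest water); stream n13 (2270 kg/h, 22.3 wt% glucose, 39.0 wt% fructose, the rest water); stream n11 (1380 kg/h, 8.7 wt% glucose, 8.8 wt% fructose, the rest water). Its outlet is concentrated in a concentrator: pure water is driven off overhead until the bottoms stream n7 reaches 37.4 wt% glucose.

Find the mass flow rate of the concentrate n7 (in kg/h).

2554 kg/h

glucose entering = 547×0.601 + 2270×0.223 + 1380×0.087 = 955.02 kg/h.
All glucose reports to n7, so n7 = 955.02/0.374 = 2553.5 kg/h.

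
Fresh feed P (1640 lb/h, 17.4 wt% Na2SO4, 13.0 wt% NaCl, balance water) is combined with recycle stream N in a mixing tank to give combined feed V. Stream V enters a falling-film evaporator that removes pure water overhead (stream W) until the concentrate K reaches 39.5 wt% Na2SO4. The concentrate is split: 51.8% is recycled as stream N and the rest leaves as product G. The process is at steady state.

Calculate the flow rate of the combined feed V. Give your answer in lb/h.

2416 lb/h

Overall Na2SO4 balance (none leaves overhead): Na2SO4 in fresh feed = Na2SO4 in product, i.e. 1640×0.174 = (1−0.518)·K·0.395.
K = 285.36/(0.395×0.482) = 1498.8 lb/h.
Recycle N = 0.518×1498.8 = 776.39 lb/h.
Combined feed V = 1640 + 776.39 = 2416.4 lb/h.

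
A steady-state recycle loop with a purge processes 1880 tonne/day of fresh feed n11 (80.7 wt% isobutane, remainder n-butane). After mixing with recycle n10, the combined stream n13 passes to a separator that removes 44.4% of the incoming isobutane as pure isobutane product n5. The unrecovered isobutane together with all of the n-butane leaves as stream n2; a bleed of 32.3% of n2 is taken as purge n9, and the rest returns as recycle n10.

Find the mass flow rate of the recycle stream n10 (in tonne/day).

1676 tonne/day

n-butane enters only via n11 and leaves only via the purge: 1880×0.193 = 0.323×(n-butane in n2), and the separator passes all n-butane, so n-butane in n13 = n-butane in n2 = 1123.3 tonne/day.
isobutane in n13: m_A = 1880×0.807 + (1−0.323)·(1−0.444)·m_A, so m_A = 1517.2/0.6236 = 2433 tonne/day.
n2 = (1−0.444)×2433 + 1123.3 = 2476.1 tonne/day.
Recycle n10 = (1−0.323)×2476.1 = 1676.3 tonne/day.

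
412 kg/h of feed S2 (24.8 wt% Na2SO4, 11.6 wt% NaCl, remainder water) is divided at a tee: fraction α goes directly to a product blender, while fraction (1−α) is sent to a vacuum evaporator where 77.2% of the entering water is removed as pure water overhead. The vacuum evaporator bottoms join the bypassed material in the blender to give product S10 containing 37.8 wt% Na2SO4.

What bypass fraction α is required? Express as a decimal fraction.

0.300

All 412×0.248 = 102.18 kg/h of Na2SO4 reaches S10, so S10 = 102.18/0.378 = 270.31 kg/h and vapour = 141.69 kg/h.
The evaporator receives (1−α)·412 of feed at 0.636 water and removes 0.772 of that water:
0.772×0.636×(1−α)×412 = 141.69
(1−α) = 141.69/202.29 = 0.7004;  α = 0.2996.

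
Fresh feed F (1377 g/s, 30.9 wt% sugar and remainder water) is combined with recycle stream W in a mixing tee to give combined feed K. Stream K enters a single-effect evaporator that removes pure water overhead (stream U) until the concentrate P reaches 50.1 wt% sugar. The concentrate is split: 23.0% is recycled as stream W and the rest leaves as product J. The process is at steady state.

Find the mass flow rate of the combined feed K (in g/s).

1631 g/s

Overall sugar balance (none leaves overhead): sugar in fresh feed = sugar in product, i.e. 1377×0.309 = (1−0.230)·P·0.501.
P = 425.49/(0.501×0.770) = 1103 g/s.
Recycle W = 0.230×1103 = 253.68 g/s.
Combined feed K = 1377 + 253.68 = 1630.7 g/s.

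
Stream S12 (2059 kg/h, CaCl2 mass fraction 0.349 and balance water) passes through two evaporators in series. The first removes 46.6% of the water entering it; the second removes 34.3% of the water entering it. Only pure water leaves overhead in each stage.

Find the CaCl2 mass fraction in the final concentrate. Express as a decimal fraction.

water in feed = 2059×0.651 = 1340.4 kg/h.
After stage 1: water left = (1−0.466)×1340.4 = 715.78; stream total = 1434.4 kg/h.
After stage 2: water left = (1−0.343)×715.78 = 470.27; final concentrate = 1188.9 kg/h.
CaCl2 fraction = 718.59/1188.9 = 0.604.

0.604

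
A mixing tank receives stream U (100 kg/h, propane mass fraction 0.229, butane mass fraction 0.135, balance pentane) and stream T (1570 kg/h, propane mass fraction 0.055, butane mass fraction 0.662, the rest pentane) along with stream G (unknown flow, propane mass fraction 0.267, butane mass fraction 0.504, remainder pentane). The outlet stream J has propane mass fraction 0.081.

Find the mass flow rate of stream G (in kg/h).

139.9 kg/h

Let G be the unknown flow. Total out = 1670 + G.
propane balance: 109.25 + 0.267·G = 0.081·(1670 + G)
(0.267 − 0.081)·G = 0.081×1670 − 109.25 = 26.02
G = 26.02 / 0.186 = 139.89 kg/h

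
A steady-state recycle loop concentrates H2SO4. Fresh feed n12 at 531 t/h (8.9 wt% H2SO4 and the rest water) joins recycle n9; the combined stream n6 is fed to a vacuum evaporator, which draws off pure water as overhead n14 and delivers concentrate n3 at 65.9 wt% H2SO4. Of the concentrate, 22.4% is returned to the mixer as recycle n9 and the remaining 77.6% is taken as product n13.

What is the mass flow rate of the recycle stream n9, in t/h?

20.7 t/h

Overall H2SO4 balance (none leaves overhead): H2SO4 in fresh feed = H2SO4 in product, i.e. 531×0.089 = (1−0.224)·n3·0.659.
n3 = 47.259/(0.659×0.776) = 92.414 t/h.
Recycle n9 = 0.224×92.414 = 20.701 t/h.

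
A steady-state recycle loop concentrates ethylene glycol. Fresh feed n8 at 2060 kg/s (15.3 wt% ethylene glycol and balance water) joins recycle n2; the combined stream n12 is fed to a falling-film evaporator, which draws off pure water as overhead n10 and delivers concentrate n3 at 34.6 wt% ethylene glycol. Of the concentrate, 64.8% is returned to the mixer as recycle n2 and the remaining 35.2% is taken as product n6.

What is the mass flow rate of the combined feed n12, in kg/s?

3737 kg/s

Overall ethylene glycol balance (none leaves overhead): ethylene glycol in fresh feed = ethylene glycol in product, i.e. 2060×0.153 = (1−0.648)·n3·0.346.
n3 = 315.18/(0.346×0.352) = 2587.9 kg/s.
Recycle n2 = 0.648×2587.9 = 1676.9 kg/s.
Combined feed n12 = 2060 + 1676.9 = 3736.9 kg/s.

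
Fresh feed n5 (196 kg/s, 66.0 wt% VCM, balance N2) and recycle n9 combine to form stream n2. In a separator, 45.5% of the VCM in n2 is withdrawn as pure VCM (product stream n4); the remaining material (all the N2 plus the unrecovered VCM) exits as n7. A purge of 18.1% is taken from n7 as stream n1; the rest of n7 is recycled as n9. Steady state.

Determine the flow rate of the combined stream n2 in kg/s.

N2 enters only via n5 and leaves only via the purge: 196×0.340 = 0.181×(N2 in n7), and the separator passes all N2, so N2 in n2 = N2 in n7 = 368.18 kg/s.
VCM in n2: m_A = 196×0.660 + (1−0.181)·(1−0.455)·m_A, so m_A = 129.36/0.5536 = 233.65 kg/s.
n2 = 233.65 + 368.18 = 601.83 kg/s.

601.8 kg/s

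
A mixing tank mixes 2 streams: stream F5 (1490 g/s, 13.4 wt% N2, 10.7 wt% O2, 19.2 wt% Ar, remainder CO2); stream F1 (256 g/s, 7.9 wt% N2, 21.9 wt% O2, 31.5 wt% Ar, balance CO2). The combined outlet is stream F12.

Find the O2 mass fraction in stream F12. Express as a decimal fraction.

0.123

Total flow out = 1490 + 256 = 1746 g/s.
O2 in = 1490×0.107 + 256×0.219 = 215.49 g/s.
O2 mass fraction in F12 = 215.49/1746 = 0.123.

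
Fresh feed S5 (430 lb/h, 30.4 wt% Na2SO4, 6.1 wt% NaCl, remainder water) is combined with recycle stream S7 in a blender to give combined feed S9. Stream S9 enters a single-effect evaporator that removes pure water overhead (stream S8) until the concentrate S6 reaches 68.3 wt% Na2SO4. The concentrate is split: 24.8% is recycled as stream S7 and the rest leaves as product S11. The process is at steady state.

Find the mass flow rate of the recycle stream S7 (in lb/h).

Overall Na2SO4 balance (none leaves overhead): Na2SO4 in fresh feed = Na2SO4 in product, i.e. 430×0.304 = (1−0.248)·S6·0.683.
S6 = 130.72/(0.683×0.752) = 254.51 lb/h.
Recycle S7 = 0.248×254.51 = 63.118 lb/h.

63.12 lb/h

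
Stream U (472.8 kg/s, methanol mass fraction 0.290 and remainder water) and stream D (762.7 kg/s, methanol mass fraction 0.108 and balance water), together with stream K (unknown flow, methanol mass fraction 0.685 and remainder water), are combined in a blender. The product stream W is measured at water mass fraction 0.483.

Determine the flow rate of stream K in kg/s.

2496 kg/s

Let K be the unknown flow. Total out = 1235.5 + K.
water balance: 1016 + 0.315·K = 0.483·(1235.5 + K)
(0.315 − 0.483)·K = 0.483×1235.5 − 1016 = -419.27
K = -419.27 / -0.168 = 2495.7 kg/s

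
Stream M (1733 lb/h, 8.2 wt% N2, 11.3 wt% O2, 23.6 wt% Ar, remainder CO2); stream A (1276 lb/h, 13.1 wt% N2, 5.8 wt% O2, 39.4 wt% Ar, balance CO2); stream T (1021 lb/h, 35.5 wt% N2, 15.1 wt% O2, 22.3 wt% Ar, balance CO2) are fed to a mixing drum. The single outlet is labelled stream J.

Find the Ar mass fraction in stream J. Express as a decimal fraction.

Total flow out = 1733 + 1276 + 1021 = 4030 lb/h.
Ar in = 1733×0.236 + 1276×0.394 + 1021×0.223 = 1139.4 lb/h.
Ar mass fraction in J = 1139.4/4030 = 0.283.

0.283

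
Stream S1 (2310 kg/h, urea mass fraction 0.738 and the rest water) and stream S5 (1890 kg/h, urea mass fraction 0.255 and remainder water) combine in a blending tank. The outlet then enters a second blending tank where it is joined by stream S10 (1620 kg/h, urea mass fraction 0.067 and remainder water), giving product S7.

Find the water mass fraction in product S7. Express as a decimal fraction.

Overall, product flow = 5820 kg/h.
water in = 2310×0.262 + 1890×0.745 + 1620×0.933 = 3524.7 kg/h.
water fraction in S7 = 0.606.

0.606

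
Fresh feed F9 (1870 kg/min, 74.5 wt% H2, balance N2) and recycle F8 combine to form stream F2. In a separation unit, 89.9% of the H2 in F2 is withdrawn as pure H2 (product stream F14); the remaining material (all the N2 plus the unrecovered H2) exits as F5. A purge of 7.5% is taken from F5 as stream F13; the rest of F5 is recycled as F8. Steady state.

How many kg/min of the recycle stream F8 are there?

6025 kg/min

N2 enters only via F9 and leaves only via the purge: 1870×0.255 = 0.075×(N2 in F5), and the separation unit passes all N2, so N2 in F2 = N2 in F5 = 6358 kg/min.
H2 in F2: m_A = 1870×0.745 + (1−0.075)·(1−0.899)·m_A, so m_A = 1393.2/0.9066 = 1536.7 kg/min.
F5 = (1−0.899)×1536.7 + 6358 = 6513.2 kg/min.
Recycle F8 = (1−0.075)×6513.2 = 6024.7 kg/min.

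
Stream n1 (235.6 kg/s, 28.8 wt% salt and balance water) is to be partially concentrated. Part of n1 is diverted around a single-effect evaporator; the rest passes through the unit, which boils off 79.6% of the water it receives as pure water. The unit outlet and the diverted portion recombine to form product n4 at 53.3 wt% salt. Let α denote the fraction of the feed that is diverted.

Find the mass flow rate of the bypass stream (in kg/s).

44.52 kg/s

All 235.6×0.288 = 67.853 kg/s of salt reaches n4, so n4 = 67.853/0.533 = 127.3 kg/s and vapour = 108.3 kg/s.
The evaporator receives (1−α)·235.6 of feed at 0.712 water and removes 0.796 of that water:
0.796×0.712×(1−α)×235.6 = 108.3
(1−α) = 108.3/133.53 = 0.8110;  α = 0.1890.
Bypass flow = 0.1890×235.6 = 44.517 kg/s.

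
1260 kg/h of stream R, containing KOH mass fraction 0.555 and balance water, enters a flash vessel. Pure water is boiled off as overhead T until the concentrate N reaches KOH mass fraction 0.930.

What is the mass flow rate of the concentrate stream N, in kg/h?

KOH is conserved: 1260×0.555 = 699.3 kg/h all reports to the concentrate.
Concentrate = 699.3/(target fraction) = 751.94 kg/h.

751.9 kg/h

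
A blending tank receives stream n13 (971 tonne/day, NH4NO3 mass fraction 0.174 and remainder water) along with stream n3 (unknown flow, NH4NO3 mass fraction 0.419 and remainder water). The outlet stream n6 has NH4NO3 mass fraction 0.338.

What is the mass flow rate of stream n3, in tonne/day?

Let n3 be the unknown flow. Total out = 971 + n3.
NH4NO3 balance: 168.95 + 0.419·n3 = 0.338·(971 + n3)
(0.419 − 0.338)·n3 = 0.338×971 − 168.95 = 159.24
n3 = 159.24 / 0.081 = 1966 tonne/day

1966 tonne/day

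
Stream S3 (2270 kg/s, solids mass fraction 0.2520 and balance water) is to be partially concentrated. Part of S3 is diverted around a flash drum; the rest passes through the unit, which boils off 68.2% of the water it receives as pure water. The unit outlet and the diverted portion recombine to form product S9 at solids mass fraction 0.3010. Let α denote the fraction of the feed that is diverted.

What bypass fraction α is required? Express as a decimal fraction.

All 2270×0.252 = 572.04 kg/s of solids reaches S9, so S9 = 572.04/0.301 = 1900.5 kg/s and vapour = 369.53 kg/s.
The evaporator receives (1−α)·2270 of feed at 0.748 water and removes 0.682 of that water:
0.682×0.748×(1−α)×2270 = 369.53
(1−α) = 369.53/1158 = 0.3191;  α = 0.6809.

0.681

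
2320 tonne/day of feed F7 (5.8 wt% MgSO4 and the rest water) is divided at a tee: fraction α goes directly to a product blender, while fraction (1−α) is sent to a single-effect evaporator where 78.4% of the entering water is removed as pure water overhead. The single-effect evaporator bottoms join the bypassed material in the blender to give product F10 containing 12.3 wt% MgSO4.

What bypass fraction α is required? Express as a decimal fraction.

0.284

All 2320×0.058 = 134.56 tonne/day of MgSO4 reaches F10, so F10 = 134.56/0.123 = 1094 tonne/day and vapour = 1226 tonne/day.
The evaporator receives (1−α)·2320 of feed at 0.942 water and removes 0.784 of that water:
0.784×0.942×(1−α)×2320 = 1226
(1−α) = 1226/1713.4 = 0.7156;  α = 0.2844.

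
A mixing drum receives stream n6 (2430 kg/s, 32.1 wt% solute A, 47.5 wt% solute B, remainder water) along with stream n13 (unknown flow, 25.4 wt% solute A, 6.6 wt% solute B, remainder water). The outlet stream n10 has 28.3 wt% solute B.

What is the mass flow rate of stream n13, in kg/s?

Let n13 be the unknown flow. Total out = 2430 + n13.
solute B balance: 1154.2 + 0.066·n13 = 0.283·(2430 + n13)
(0.066 − 0.283)·n13 = 0.283×2430 − 1154.2 = -466.56
n13 = -466.56 / -0.217 = 2150 kg/s

2150 kg/s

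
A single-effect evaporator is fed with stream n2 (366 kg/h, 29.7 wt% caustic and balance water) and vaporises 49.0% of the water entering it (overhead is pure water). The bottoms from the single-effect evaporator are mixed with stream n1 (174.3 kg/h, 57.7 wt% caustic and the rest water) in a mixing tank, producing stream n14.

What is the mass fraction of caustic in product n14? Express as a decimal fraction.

Vapour removed = 0.490×0.703×366 = 126.08 kg/h; concentrate = 239.92 kg/h.
caustic reaching the mixer = 108.7 (from concentrate) + 174.3×0.577 = 209.27 kg/h.
Product flow = 239.92 + 174.3 = 414.22 kg/h; caustic fraction = 0.505.

0.505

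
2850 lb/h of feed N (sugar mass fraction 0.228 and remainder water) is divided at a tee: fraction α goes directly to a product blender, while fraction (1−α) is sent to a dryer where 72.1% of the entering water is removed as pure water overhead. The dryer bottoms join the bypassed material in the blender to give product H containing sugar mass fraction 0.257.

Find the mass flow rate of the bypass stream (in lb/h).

2272 lb/h

All 2850×0.228 = 649.8 lb/h of sugar reaches H, so H = 649.8/0.257 = 2528.4 lb/h and vapour = 321.6 lb/h.
The evaporator receives (1−α)·2850 of feed at 0.772 water and removes 0.721 of that water:
0.721×0.772×(1−α)×2850 = 321.6
(1−α) = 321.6/1586.3 = 0.2027;  α = 0.7973.
Bypass flow = 0.7973×2850 = 2272.2 lb/h.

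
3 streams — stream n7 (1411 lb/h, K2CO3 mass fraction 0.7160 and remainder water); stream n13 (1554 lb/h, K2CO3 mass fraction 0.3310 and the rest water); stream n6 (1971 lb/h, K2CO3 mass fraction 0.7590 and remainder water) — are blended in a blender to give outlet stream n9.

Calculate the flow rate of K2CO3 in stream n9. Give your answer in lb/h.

K2CO3 out = K2CO3 in = 1411×0.716 + 1554×0.331 + 1971×0.759 = 3020.6 lb/h.

3021 lb/h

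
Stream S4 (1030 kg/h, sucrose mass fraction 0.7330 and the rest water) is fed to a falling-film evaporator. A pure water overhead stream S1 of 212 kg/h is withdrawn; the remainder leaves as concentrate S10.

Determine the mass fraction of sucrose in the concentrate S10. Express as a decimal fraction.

0.9230

sucrose is not removed: 1030×0.733 = 754.99 kg/h of sucrose enters S10.
Concentrate = 1030 − 212 = 818 kg/h.
Mass fraction = 754.99/818 = 0.9230.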